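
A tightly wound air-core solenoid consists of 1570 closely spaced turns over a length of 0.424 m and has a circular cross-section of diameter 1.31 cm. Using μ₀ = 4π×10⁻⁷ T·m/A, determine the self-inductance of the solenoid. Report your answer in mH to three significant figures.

A = π(d/2)² = π(6.550×10^-3 m)² = 1.348×10^-4 m².
For a long solenoid, L = μ₀N²A/ℓ.
L = (4π×10⁻⁷)(1570)²(1.348×10^-4)/(0.424 m) = 9.846×10^-4 H.

L ≈ 0.985 mH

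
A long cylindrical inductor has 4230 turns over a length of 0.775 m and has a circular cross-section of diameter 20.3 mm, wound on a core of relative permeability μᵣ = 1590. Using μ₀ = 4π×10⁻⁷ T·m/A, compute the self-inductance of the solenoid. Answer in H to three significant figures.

A = π(d/2)² = π(1.015×10^-2 m)² = 3.237×10^-4 m².
For a long solenoid, L = μ₀μᵣN²A/ℓ.
L = (4π×10⁻⁷)(1590)(4230)²(3.237×10^-4)/(0.775 m) = 14.93 H.

L ≈ 14.9 H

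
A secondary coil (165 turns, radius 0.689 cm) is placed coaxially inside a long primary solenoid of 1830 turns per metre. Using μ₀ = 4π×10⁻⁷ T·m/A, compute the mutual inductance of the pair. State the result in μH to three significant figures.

M ≈ 56.6 μH

The outer solenoid produces a uniform field B₁ = μ₀n₁I₁ across the inner coil,
so the flux linkage is N₂Φ = N₂B₁A₂ = μ₀n₁N₂A₂·I₁, giving M = μ₀n₁N₂A₂.
A₂ = πr² = π(6.890×10^-3 m)² = 1.491×10^-4 m².
M = (4π×10⁻⁷)(1830)(165)(1.491×10^-4) = 5.659×10^-5 H.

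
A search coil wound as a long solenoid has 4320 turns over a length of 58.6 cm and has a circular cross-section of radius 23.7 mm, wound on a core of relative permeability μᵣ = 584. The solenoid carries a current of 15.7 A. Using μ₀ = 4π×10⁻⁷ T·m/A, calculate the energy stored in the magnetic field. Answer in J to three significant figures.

U ≈ 5080 J

A = πr² = π(2.370×10^-2 m)² = 1.7646×10^-3 m².
L = μ₀μᵣN²A/ℓ = (4π×10⁻⁷)(584)(4320)²(1.7646×10^-3)/(0.586) = 41.24 H.
U = ½LI² = ½(41.24)(15.7)² = 5.083×10^3 J.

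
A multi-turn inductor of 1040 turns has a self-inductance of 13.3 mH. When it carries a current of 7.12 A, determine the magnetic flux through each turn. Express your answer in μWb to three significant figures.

From L = NΦ_B/I, the flux per turn is Φ_B = LI/N.
Φ_B = (1.330×10^-2 H)(7.12 A)/1040 = 9.105×10^-5 Wb.

Φ_B ≈ 91.1 μWb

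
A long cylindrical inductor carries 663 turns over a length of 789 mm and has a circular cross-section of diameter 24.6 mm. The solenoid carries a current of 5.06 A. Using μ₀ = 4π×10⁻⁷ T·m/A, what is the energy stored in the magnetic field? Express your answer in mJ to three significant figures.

A = π(d/2)² = π(1.230×10^-2 m)² = 4.753×10^-4 m².
L = μ₀N²A/ℓ = (4π×10⁻⁷)(663)²(4.753×10^-4)/(0.789) = 3.328×10^-4 H.
U = ½LI² = ½(3.328×10^-4)(5.06)² = 4.260×10^-3 J.

U ≈ 4.26 mJ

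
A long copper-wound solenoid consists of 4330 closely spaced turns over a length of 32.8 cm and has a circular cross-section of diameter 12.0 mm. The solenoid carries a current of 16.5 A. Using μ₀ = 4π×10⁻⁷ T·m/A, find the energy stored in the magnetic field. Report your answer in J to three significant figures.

U ≈ 1.11 J

A = π(d/2)² = π(6.000×10^-3 m)² = 1.131×10^-4 m².
L = μ₀N²A/ℓ = (4π×10⁻⁷)(4330)²(1.131×10^-4)/(0.328) = 8.124×10^-3 H.
U = ½LI² = ½(8.124×10^-3)(16.5)² = 1.106 J.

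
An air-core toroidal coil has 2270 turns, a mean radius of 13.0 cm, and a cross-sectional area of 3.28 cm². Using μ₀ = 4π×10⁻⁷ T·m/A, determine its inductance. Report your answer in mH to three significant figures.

L ≈ 2.60 mH

For a thin toroid, L = μ₀N²A/(2πR).
L = (4π×10⁻⁷)(2270)²(3.280×10^-4) / (2π×0.13 m) = 2.600×10^-3 H.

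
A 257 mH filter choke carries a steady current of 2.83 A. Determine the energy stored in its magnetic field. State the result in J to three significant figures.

Stored magnetic energy: U = ½LI².
U = ½(0.257 H)(2.83 A)² = 1.029 J.

U ≈ 1.03 J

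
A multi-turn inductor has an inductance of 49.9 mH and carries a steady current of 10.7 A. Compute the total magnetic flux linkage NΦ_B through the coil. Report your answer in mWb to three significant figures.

NΦ_B ≈ 534 mWb

From L = NΦ_B/I, the flux linkage is NΦ_B = LI.
NΦ_B = (4.990×10^-2 H)(10.7 A) = 0.5339 Wb.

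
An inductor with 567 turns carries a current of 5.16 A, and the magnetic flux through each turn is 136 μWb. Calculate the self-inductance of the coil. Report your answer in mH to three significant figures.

L ≈ 14.9 mH

Self-inductance is defined by L = NΦ_B/I (flux linkage over current).
L = (567)(1.360×10^-4 Wb)/(5.16 A) = 1.494×10^-2 H.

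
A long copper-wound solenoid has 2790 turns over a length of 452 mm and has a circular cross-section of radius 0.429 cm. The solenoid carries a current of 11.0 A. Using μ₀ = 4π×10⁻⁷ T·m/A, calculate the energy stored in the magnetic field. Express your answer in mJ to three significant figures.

A = πr² = π(4.290×10^-3 m)² = 5.782×10^-5 m².
L = μ₀N²A/ℓ = (4π×10⁻⁷)(2790)²(5.782×10^-5)/(0.452) = 1.251×10^-3 H.
U = ½LI² = ½(1.251×10^-3)(11.0)² = 7.570×10^-2 J.

U ≈ 75.7 mJ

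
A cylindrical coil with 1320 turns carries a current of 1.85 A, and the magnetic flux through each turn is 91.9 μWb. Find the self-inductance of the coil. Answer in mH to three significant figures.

L ≈ 65.6 mH

Self-inductance is defined by L = NΦ_B/I (flux linkage over current).
L = (1320)(9.190×10^-5 Wb)/(1.85 A) = 6.557×10^-2 H.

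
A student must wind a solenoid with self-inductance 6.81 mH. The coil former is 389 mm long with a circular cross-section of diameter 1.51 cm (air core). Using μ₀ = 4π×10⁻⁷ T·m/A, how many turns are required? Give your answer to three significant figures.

A = π(d/2)² = π(7.550×10^-3 m)² = 1.791×10^-4 m².
From L = μ₀N²A/ℓ, N = √(Lℓ / (μ₀A)).
N = √[(6.810×10^-3)(0.389) / ((4π×10⁻⁷)×1.791×10^-4)] = √(1.177×10^7) ≈ 3431.0.

N ≈ 3430 turns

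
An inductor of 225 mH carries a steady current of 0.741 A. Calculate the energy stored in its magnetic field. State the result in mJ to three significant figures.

U ≈ 61.8 mJ

Stored magnetic energy: U = ½LI².
U = ½(0.225 H)(0.741 A)² = 6.177×10^-2 J.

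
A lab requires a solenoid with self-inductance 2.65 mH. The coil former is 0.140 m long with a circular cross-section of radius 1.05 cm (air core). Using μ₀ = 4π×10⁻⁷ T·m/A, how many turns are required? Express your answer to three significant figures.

N ≈ 923 turns

A = πr² = π(1.050×10^-2 m)² = 3.464×10^-4 m².
From L = μ₀N²A/ℓ, N = √(Lℓ / (μ₀A)).
N = √[(2.650×10^-3)(0.14) / ((4π×10⁻⁷)×3.464×10^-4)] = √(8.524×10^5) ≈ 923.2.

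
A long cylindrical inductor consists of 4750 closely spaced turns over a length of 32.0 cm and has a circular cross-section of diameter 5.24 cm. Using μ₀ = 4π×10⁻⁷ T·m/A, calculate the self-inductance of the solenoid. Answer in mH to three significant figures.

L ≈ 191 mH

A = π(d/2)² = π(2.620×10^-2 m)² = 2.157×10^-3 m².
For a long solenoid, L = μ₀N²A/ℓ.
L = (4π×10⁻⁷)(4750)²(2.157×10^-3)/(0.32 m) = 0.1911 H.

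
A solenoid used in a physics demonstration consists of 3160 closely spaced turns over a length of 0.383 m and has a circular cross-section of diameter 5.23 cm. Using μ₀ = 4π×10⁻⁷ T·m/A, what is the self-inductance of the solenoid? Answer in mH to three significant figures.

A = π(d/2)² = π(2.615×10^-2 m)² = 2.148×10^-3 m².
For a long solenoid, L = μ₀N²A/ℓ.
L = (4π×10⁻⁷)(3160)²(2.148×10^-3)/(0.383 m) = 7.038×10^-2 H.

L ≈ 70.4 mH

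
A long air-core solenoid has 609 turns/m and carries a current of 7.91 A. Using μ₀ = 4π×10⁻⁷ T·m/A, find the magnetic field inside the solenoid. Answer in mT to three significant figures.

Inside a long solenoid, B = μ₀nI.
B = (4π×10⁻⁷)(609 m⁻¹)(7.91 A) = 6.053×10^-3 T.

B ≈ 6.05 mT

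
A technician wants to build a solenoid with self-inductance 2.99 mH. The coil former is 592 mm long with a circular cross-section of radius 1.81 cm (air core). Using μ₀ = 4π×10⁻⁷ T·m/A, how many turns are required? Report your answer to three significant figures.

N ≈ 1170 turns

A = πr² = π(1.810×10^-2 m)² = 1.029×10^-3 m².
From L = μ₀N²A/ℓ, N = √(Lℓ / (μ₀A)).
N = √[(2.990×10^-3)(0.592) / ((4π×10⁻⁷)×1.029×10^-3)] = √(1.369×10^6) ≈ 1169.9.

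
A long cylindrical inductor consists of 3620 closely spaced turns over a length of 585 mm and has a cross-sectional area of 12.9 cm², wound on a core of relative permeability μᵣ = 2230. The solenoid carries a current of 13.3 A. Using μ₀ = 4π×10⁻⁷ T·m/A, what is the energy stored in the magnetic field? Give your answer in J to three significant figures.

A = 12.9 cm² = 1.290×10^-3 m².
L = μ₀μᵣN²A/ℓ = (4π×10⁻⁷)(2230)(3620)²(1.290×10^-3)/(0.585) = 80.98 H.
U = ½LI² = ½(80.98)(13.3)² = 7.162×10^3 J.

U ≈ 7160 J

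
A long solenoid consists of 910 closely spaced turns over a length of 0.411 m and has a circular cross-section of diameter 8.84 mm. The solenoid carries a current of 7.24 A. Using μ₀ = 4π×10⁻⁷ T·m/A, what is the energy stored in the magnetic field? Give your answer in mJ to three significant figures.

A = π(d/2)² = π(4.420×10^-3 m)² = 6.138×10^-5 m².
L = μ₀N²A/ℓ = (4π×10⁻⁷)(910)²(6.138×10^-5)/(0.411) = 1.554×10^-4 H.
U = ½LI² = ½(1.554×10^-4)(7.24)² = 4.073×10^-3 J.

U ≈ 4.07 mJ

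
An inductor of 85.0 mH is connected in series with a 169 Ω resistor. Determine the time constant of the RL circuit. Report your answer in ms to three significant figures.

τ = L/R = (8.500×10^-2 H)/(169 Ω) = 5.030×10^-4 s.

τ ≈ 0.503 ms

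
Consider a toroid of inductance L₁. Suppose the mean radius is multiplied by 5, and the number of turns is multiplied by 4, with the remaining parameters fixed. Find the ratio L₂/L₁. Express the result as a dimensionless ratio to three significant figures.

For a toroid, L ∝ μᵣN²A/R.
L₂/L₁ = (5)^-1 × (4)^2 = 3.20.

L₂/L₁ = 3.20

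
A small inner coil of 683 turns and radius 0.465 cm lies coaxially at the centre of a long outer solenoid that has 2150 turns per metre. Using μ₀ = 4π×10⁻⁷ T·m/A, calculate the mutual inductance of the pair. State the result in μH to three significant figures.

M ≈ 125 μH

The outer solenoid produces a uniform field B₁ = μ₀n₁I₁ across the inner coil,
so the flux linkage is N₂Φ = N₂B₁A₂ = μ₀n₁N₂A₂·I₁, giving M = μ₀n₁N₂A₂.
A₂ = πr² = π(4.650×10^-3 m)² = 6.793×10^-5 m².
M = (4π×10⁻⁷)(2150)(683)(6.793×10^-5) = 1.254×10^-4 H.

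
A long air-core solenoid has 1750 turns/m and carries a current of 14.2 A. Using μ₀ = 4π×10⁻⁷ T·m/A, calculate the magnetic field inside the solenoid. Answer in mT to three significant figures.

B ≈ 31.2 mT

Inside a long solenoid, B = μ₀nI.
B = (4π×10⁻⁷)(1.750×10^3 m⁻¹)(14.2 A) = 3.123×10^-2 T.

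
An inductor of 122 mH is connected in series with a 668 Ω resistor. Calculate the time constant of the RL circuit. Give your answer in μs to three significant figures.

τ ≈ 183 μs

τ = L/R = (0.122 H)/(668 Ω) = 1.826×10^-4 s.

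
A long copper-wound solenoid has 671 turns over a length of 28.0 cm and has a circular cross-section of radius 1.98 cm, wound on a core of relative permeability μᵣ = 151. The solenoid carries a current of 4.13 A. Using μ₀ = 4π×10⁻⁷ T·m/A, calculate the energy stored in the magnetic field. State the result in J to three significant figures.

U ≈ 3.20 J

A = πr² = π(1.980×10^-2 m)² = 1.232×10^-3 m².
L = μ₀μᵣN²A/ℓ = (4π×10⁻⁷)(151)(671)²(1.232×10^-3)/(0.28) = 0.3758 H.
U = ½LI² = ½(0.3758)(4.13)² = 3.20497 J.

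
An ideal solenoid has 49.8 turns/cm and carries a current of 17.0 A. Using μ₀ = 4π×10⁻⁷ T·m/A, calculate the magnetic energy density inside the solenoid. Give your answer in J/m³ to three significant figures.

u ≈ 4500 J/m³

B = μ₀nI = (4π×10⁻⁷)(4.980×10^3)(17.0) = 0.1064 T.
u = B²/(2μ₀) = (0.1064)²/(2×4π×10⁻⁷) = 4.503×10^3 J/m³.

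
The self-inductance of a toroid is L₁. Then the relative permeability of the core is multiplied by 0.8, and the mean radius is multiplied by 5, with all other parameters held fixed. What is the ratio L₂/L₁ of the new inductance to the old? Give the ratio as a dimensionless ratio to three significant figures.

L₂/L₁ = 0.160

For a toroid, L ∝ μᵣN²A/R.
L₂/L₁ = (0.8) × (5)^-1 = 0.160.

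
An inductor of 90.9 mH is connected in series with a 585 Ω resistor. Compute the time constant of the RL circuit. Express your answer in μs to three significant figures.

τ = L/R = (9.090×10^-2 H)/(585 Ω) = 1.554×10^-4 s.

τ ≈ 155 μs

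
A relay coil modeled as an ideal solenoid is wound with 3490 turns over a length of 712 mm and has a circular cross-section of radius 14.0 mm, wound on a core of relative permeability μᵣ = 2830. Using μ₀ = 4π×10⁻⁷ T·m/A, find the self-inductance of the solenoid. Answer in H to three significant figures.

A = πr² = π(1.400×10^-2 m)² = 6.158×10^-4 m².
For a long solenoid, L = μ₀μᵣN²A/ℓ.
L = (4π×10⁻⁷)(2830)(3490)²(6.158×10^-4)/(0.712 m) = 37.46 H.

L ≈ 37.5 H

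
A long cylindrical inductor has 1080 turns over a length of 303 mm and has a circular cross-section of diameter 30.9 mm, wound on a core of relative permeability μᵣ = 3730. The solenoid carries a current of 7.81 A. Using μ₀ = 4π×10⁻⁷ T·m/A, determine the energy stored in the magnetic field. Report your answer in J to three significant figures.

U ≈ 413 J

A = π(d/2)² = π(1.545×10^-2 m)² = 7.499×10^-4 m².
L = μ₀μᵣN²A/ℓ = (4π×10⁻⁷)(3730)(1080)²(7.499×10^-4)/(0.303) = 13.53 H.
U = ½LI² = ½(13.53)(7.81)² = 412.7 J.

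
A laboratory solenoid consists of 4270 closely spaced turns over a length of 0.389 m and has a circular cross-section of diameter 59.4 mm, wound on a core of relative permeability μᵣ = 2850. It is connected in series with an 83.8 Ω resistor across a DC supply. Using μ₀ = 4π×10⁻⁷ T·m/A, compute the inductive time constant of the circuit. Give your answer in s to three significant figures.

A = π(d/2)² = π(2.970×10^-2 m)² = 2.771×10^-3 m².
L = μ₀μᵣN²A/ℓ = (4π×10⁻⁷)(2850)(4270)²(2.771×10^-3)/(0.389) = 465.2 H.
τ = L/R = (465.2)/(83.8) = 5.551 s.

τ ≈ 5.55 s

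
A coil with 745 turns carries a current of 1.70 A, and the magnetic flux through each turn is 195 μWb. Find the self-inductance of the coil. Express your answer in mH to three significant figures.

L ≈ 85.5 mH

Self-inductance is defined by L = NΦ_B/I (flux linkage over current).
L = (745)(1.950×10^-4 Wb)/(1.70 A) = 8.546×10^-2 H.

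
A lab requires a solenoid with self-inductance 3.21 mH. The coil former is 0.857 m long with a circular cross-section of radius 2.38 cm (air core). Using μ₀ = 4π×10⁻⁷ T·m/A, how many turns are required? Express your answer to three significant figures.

N ≈ 1110 turns

A = πr² = π(2.380×10^-2 m)² = 1.780×10^-3 m².
From L = μ₀N²A/ℓ, N = √(Lℓ / (μ₀A)).
N = √[(3.210×10^-3)(0.857) / ((4π×10⁻⁷)×1.780×10^-3)] = √(1.230×10^6) ≈ 1109.1.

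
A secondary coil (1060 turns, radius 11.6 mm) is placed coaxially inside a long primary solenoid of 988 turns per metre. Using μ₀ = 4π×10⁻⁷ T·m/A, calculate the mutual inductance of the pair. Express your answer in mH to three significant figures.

M ≈ 0.556 mH

The outer solenoid produces a uniform field B₁ = μ₀n₁I₁ across the inner coil,
so the flux linkage is N₂Φ = N₂B₁A₂ = μ₀n₁N₂A₂·I₁, giving M = μ₀n₁N₂A₂.
A₂ = πr² = π(1.160×10^-2 m)² = 4.227×10^-4 m².
M = (4π×10⁻⁷)(988)(1060)(4.227×10^-4) = 5.563×10^-4 H.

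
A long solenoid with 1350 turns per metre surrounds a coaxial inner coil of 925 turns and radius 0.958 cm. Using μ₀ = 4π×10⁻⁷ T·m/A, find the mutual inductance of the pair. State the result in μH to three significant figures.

M ≈ 452 μH

The outer solenoid produces a uniform field B₁ = μ₀n₁I₁ across the inner coil,
so the flux linkage is N₂Φ = N₂B₁A₂ = μ₀n₁N₂A₂·I₁, giving M = μ₀n₁N₂A₂.
A₂ = πr² = π(9.580×10^-3 m)² = 2.883×10^-4 m².
M = (4π×10⁻⁷)(1350)(925)(2.883×10^-4) = 4.524×10^-4 H.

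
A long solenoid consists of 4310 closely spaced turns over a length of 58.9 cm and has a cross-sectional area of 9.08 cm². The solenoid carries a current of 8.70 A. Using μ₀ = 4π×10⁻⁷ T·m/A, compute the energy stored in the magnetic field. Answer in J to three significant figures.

U ≈ 1.36 J

A = 9.08 cm² = 9.080×10^-4 m².
L = μ₀N²A/ℓ = (4π×10⁻⁷)(4310)²(9.080×10^-4)/(0.589) = 3.599×10^-2 H.
U = ½LI² = ½(3.599×10^-2)(8.70)² = 1.362 J.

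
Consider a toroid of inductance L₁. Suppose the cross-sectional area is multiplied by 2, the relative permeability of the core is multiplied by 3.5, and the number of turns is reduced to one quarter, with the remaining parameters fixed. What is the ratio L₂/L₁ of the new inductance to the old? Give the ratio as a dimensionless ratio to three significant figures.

For a toroid, L ∝ μᵣN²A/R.
L₂/L₁ = (2) × (3.5) × (0.25)^2 = 0.438.

L₂/L₁ = 0.438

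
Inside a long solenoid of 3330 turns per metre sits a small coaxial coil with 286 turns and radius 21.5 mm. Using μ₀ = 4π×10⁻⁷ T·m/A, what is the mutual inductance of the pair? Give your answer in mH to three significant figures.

The outer solenoid produces a uniform field B₁ = μ₀n₁I₁ across the inner coil,
so the flux linkage is N₂Φ = N₂B₁A₂ = μ₀n₁N₂A₂·I₁, giving M = μ₀n₁N₂A₂.
A₂ = πr² = π(2.150×10^-2 m)² = 1.452×10^-3 m².
M = (4π×10⁻⁷)(3330)(286)(1.452×10^-3) = 1.738×10^-3 H.

M ≈ 1.74 mH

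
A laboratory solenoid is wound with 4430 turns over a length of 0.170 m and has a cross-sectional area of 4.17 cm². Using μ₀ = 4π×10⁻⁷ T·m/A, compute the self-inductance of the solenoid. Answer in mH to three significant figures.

A = 4.17 cm² = 4.170×10^-4 m².
For a long solenoid, L = μ₀N²A/ℓ.
L = (4π×10⁻⁷)(4430)²(4.170×10^-4)/(0.17 m) = 6.049×10^-2 H.

L ≈ 60.5 mH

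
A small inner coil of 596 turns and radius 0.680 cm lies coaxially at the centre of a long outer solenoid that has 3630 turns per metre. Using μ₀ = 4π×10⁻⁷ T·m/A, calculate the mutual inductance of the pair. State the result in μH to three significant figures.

The outer solenoid produces a uniform field B₁ = μ₀n₁I₁ across the inner coil,
so the flux linkage is N₂Φ = N₂B₁A₂ = μ₀n₁N₂A₂·I₁, giving M = μ₀n₁N₂A₂.
A₂ = πr² = π(6.800×10^-3 m)² = 1.453×10^-4 m².
M = (4π×10⁻⁷)(3630)(596)(1.453×10^-4) = 3.949×10^-4 H.

M ≈ 395 μH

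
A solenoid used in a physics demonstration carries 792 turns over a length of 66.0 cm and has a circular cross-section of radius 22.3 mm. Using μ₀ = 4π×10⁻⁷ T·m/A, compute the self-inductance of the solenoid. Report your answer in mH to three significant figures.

L ≈ 1.87 mH

A = πr² = π(2.230×10^-2 m)² = 1.562×10^-3 m².
For a long solenoid, L = μ₀N²A/ℓ.
L = (4π×10⁻⁷)(792)²(1.562×10^-3)/(0.66 m) = 1.866×10^-3 H.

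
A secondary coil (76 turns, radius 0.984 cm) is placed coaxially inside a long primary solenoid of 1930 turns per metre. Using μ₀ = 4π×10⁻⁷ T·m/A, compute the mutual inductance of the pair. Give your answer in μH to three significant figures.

M ≈ 56.1 μH

The outer solenoid produces a uniform field B₁ = μ₀n₁I₁ across the inner coil,
so the flux linkage is N₂Φ = N₂B₁A₂ = μ₀n₁N₂A₂·I₁, giving M = μ₀n₁N₂A₂.
A₂ = πr² = π(9.840×10^-3 m)² = 3.042×10^-4 m².
M = (4π×10⁻⁷)(1930)(76)(3.042×10^-4) = 5.607×10^-5 H.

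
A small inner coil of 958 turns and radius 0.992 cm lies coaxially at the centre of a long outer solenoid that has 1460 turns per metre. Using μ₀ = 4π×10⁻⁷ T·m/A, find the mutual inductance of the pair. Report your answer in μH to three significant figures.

The outer solenoid produces a uniform field B₁ = μ₀n₁I₁ across the inner coil,
so the flux linkage is N₂Φ = N₂B₁A₂ = μ₀n₁N₂A₂·I₁, giving M = μ₀n₁N₂A₂.
A₂ = πr² = π(9.920×10^-3 m)² = 3.092×10^-4 m².
M = (4π×10⁻⁷)(1460)(958)(3.092×10^-4) = 5.434×10^-4 H.

M ≈ 543 μH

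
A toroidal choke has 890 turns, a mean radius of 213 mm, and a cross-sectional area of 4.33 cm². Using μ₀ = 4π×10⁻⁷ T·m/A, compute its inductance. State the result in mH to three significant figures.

For a thin toroid, L = μ₀N²A/(2πR).
L = (4π×10⁻⁷)(890)²(4.330×10^-4) / (2π×0.213 m) = 3.220×10^-4 H.

L ≈ 0.322 mH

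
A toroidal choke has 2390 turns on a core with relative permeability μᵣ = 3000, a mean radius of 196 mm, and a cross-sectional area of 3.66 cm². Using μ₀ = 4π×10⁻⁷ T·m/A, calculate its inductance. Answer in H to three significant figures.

L ≈ 6.40 H

For a thin toroid, L = μ₀μᵣN²A/(2πR).
L = (4π×10⁻⁷)(3000)(2390)²(3.660×10^-4) / (2π×0.196 m) = 6.4 H.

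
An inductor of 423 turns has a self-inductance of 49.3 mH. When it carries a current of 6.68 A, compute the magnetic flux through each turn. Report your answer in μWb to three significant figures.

From L = NΦ_B/I, the flux per turn is Φ_B = LI/N.
Φ_B = (4.930×10^-2 H)(6.68 A)/423 = 7.785×10^-4 Wb.

Φ_B ≈ 779 μWb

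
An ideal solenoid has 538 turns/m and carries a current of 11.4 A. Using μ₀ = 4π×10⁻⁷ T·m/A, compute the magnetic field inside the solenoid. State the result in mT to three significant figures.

Inside a long solenoid, B = μ₀nI.
B = (4π×10⁻⁷)(538 m⁻¹)(11.4 A) = 7.707×10^-3 T.

B ≈ 7.71 mT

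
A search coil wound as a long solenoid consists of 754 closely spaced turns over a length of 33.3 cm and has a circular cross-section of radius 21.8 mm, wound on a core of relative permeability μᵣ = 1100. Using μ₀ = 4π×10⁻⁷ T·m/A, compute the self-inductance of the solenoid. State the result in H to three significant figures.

L ≈ 3.52 H

A = πr² = π(2.180×10^-2 m)² = 1.493×10^-3 m².
For a long solenoid, L = μ₀μᵣN²A/ℓ.
L = (4π×10⁻⁷)(1100)(754)²(1.493×10^-3)/(0.333 m) = 3.523 H.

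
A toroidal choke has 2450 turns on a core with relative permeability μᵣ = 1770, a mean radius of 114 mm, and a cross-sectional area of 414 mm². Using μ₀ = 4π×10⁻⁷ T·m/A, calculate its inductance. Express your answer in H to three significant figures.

L ≈ 7.72 H

For a thin toroid, L = μ₀μᵣN²A/(2πR).
L = (4π×10⁻⁷)(1770)(2450)²(4.140×10^-4) / (2π×0.114 m) = 7.717 H.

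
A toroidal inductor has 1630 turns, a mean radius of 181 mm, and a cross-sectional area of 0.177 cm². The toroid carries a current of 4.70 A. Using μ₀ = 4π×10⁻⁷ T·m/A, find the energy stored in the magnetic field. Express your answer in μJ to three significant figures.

U ≈ 574 μJ

L = μ₀N²A/(2πR) = (4π×10⁻⁷)(1630)²(1.770×10^-5)/(2π×0.181) = 5.196×10^-5 H.
U = ½LI² = ½(5.196×10^-5)(4.70)² = 5.739×10^-4 J.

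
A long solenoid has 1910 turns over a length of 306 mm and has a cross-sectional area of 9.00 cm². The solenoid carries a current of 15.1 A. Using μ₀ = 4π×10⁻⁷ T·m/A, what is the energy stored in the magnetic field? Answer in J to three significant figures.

U ≈ 1.54 J

A = 9.00 cm² = 9.000×10^-4 m².
L = μ₀N²A/ℓ = (4π×10⁻⁷)(1910)²(9.000×10^-4)/(0.306) = 1.348×10^-2 H.
U = ½LI² = ½(1.348×10^-2)(15.1)² = 1.537 J.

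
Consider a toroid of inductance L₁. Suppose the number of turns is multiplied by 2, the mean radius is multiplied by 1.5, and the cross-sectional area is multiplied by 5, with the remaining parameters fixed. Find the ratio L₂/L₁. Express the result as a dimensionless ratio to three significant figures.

For a toroid, L ∝ μᵣN²A/R.
L₂/L₁ = (2)^2 × (1.5)^-1 × (5) = 13.3.

L₂/L₁ = 13.3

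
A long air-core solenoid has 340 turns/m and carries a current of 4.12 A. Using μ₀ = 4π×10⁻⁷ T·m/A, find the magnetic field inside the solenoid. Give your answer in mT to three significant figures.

B ≈ 1.76 mT

Inside a long solenoid, B = μ₀nI.
B = (4π×10⁻⁷)(340 m⁻¹)(4.12 A) = 1.760×10^-3 T.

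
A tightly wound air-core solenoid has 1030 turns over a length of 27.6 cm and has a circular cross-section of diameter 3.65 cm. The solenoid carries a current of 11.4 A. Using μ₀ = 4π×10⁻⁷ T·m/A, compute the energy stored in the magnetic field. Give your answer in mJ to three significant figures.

A = π(d/2)² = π(1.825×10^-2 m)² = 1.046×10^-3 m².
L = μ₀N²A/ℓ = (4π×10⁻⁷)(1030)²(1.046×10^-3)/(0.276) = 5.054×10^-3 H.
U = ½LI² = ½(5.054×10^-3)(11.4)² = 0.3284 J.

U ≈ 328 mJ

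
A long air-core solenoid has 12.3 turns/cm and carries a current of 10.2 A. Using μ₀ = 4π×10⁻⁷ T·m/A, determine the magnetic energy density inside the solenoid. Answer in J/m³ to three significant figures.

u ≈ 98.9 J/m³

B = μ₀nI = (4π×10⁻⁷)(1.230×10^3)(10.2) = 1.577×10^-2 T.
u = B²/(2μ₀) = (1.577×10^-2)²/(2×4π×10⁻⁷) = 98.9 J/m³.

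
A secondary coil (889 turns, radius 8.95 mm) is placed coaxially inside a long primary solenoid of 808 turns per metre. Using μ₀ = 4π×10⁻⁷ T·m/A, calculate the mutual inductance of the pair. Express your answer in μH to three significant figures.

M ≈ 227 μH

The outer solenoid produces a uniform field B₁ = μ₀n₁I₁ across the inner coil,
so the flux linkage is N₂Φ = N₂B₁A₂ = μ₀n₁N₂A₂·I₁, giving M = μ₀n₁N₂A₂.
A₂ = πr² = π(8.950×10^-3 m)² = 2.516×10^-4 m².
M = (4π×10⁻⁷)(808)(889)(2.516×10^-4) = 2.272×10^-4 H.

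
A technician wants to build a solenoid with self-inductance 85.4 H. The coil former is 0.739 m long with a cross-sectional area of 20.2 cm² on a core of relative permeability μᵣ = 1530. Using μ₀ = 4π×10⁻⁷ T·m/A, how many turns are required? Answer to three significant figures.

A = 20.2 cm² = 2.020×10^-3 m².
From L = μ₀μᵣN²A/ℓ, N = √(Lℓ / (μ₀μᵣA)).
N = √[(85.4)(0.739) / ((4π×10⁻⁷)(1530)×2.020×10^-3)] = √(1.62499×10^7) ≈ 4031.1.

N ≈ 4030 turns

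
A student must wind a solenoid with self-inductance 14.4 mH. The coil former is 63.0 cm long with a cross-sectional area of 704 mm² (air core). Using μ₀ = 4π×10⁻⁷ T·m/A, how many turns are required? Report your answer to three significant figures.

N ≈ 3200 turns

A = 704 mm² = 7.040×10^-4 m².
From L = μ₀N²A/ℓ, N = √(Lℓ / (μ₀A)).
N = √[(1.440×10^-2)(0.63) / ((4π×10⁻⁷)×7.040×10^-4)] = √(1.025×10^7) ≈ 3202.3.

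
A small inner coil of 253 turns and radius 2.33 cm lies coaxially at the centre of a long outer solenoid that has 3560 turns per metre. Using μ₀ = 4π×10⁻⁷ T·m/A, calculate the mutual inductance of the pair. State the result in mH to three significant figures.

M ≈ 1.93 mH

The outer solenoid produces a uniform field B₁ = μ₀n₁I₁ across the inner coil,
so the flux linkage is N₂Φ = N₂B₁A₂ = μ₀n₁N₂A₂·I₁, giving M = μ₀n₁N₂A₂.
A₂ = πr² = π(2.330×10^-2 m)² = 1.706×10^-3 m².
M = (4π×10⁻⁷)(3560)(253)(1.706×10^-3) = 1.930×10^-3 H.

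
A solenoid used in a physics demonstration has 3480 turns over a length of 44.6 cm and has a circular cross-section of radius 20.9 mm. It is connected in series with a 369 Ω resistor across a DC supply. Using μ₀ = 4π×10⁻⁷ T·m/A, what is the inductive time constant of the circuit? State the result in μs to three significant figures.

A = πr² = π(2.090×10^-2 m)² = 1.372×10^-3 m².
L = μ₀N²A/ℓ = (4π×10⁻⁷)(3480)²(1.372×10^-3)/(0.446) = 4.682×10^-2 H.
τ = L/R = (4.682×10^-2)/(369) = 1.269×10^-4 s.

τ ≈ 127 μs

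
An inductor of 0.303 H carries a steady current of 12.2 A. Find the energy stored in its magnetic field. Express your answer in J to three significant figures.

U ≈ 22.5 J

Stored magnetic energy: U = ½LI².
U = ½(0.303 H)(12.2 A)² = 22.549 J.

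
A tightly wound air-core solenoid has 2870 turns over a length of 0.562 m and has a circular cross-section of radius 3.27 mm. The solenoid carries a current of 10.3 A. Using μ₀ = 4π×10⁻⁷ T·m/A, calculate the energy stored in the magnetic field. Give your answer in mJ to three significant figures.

U ≈ 32.8 mJ

A = πr² = π(3.270×10^-3 m)² = 3.359×10^-5 m².
L = μ₀N²A/ℓ = (4π×10⁻⁷)(2870)²(3.359×10^-5)/(0.562) = 6.187×10^-4 H.
U = ½LI² = ½(6.187×10^-4)(10.3)² = 3.282×10^-2 J.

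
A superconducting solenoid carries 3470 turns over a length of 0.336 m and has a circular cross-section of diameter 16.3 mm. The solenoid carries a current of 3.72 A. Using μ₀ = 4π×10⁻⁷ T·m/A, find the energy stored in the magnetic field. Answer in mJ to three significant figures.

U ≈ 65.0 mJ

A = π(d/2)² = π(8.150×10^-3 m)² = 2.087×10^-4 m².
L = μ₀N²A/ℓ = (4π×10⁻⁷)(3470)²(2.087×10^-4)/(0.336) = 9.397×10^-3 H.
U = ½LI² = ½(9.397×10^-3)(3.72)² = 6.502×10^-2 J.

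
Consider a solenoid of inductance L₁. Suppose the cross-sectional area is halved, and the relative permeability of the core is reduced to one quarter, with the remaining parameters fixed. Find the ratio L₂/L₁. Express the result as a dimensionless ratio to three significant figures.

L₂/L₁ = 0.125

For a solenoid, L ∝ μᵣN²A/ℓ.
L₂/L₁ = (0.5) × (0.25) = 0.125.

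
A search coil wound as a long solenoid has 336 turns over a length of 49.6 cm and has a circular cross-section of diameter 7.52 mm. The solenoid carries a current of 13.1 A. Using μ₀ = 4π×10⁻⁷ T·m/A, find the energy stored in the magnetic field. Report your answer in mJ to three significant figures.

U ≈ 1.09 mJ

A = π(d/2)² = π(3.760×10^-3 m)² = 4.441×10^-5 m².
L = μ₀N²A/ℓ = (4π×10⁻⁷)(336)²(4.441×10^-5)/(0.496) = 1.270×10^-5 H.
U = ½LI² = ½(1.270×10^-5)(13.1)² = 1.090×10^-3 J.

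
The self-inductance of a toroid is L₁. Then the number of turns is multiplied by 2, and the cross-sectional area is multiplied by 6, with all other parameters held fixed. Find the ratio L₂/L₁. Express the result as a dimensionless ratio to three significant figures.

L₂/L₁ = 24.0

For a toroid, L ∝ μᵣN²A/R.
L₂/L₁ = (2)^2 × (6) = 24.0.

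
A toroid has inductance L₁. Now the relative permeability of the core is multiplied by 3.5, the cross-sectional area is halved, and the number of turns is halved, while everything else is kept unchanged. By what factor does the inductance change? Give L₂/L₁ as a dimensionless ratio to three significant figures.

L₂/L₁ = 0.438

For a toroid, L ∝ μᵣN²A/R.
L₂/L₁ = (3.5) × (0.5) × (0.5)^2 = 0.438.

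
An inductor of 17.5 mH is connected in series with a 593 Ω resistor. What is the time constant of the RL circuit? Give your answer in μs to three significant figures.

τ = L/R = (1.750×10^-2 H)/(593 Ω) = 2.951×10^-5 s.

τ ≈ 29.5 μs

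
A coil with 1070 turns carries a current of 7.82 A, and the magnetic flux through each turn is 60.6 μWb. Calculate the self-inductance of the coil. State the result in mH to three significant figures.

L ≈ 8.29 mH

Self-inductance is defined by L = NΦ_B/I (flux linkage over current).
L = (1070)(6.060×10^-5 Wb)/(7.82 A) = 8.292×10^-3 H.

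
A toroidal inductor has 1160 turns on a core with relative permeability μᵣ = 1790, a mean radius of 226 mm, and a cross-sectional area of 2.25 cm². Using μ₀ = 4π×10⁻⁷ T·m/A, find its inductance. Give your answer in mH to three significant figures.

For a thin toroid, L = μ₀μᵣN²A/(2πR).
L = (4π×10⁻⁷)(1790)(1160)²(2.250×10^-4) / (2π×0.226 m) = 0.4796 H.

L ≈ 480 mH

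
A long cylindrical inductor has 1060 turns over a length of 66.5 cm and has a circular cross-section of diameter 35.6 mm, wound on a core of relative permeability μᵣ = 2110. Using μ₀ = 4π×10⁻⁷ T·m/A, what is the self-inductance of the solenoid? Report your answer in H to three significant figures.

A = π(d/2)² = π(1.780×10^-2 m)² = 9.954×10^-4 m².
For a long solenoid, L = μ₀μᵣN²A/ℓ.
L = (4π×10⁻⁷)(2110)(1060)²(9.954×10^-4)/(0.665 m) = 4.459 H.

L ≈ 4.46 H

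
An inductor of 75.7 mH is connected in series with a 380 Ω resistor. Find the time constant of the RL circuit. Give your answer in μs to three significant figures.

τ ≈ 199 μs

τ = L/R = (7.570×10^-2 H)/(380 Ω) = 1.992×10^-4 s.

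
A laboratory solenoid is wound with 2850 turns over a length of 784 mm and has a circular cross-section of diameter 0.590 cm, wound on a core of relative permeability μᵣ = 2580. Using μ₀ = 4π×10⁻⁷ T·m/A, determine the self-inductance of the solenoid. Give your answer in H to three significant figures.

L ≈ 0.918 H

A = π(d/2)² = π(2.950×10^-3 m)² = 2.734×10^-5 m².
For a long solenoid, L = μ₀μᵣN²A/ℓ.
L = (4π×10⁻⁷)(2580)(2850)²(2.734×10^-5)/(0.784 m) = 0.9183 H.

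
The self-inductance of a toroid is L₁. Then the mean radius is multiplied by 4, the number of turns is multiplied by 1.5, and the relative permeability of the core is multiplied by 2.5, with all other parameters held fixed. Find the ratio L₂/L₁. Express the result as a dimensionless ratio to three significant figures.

L₂/L₁ = 1.41

For a toroid, L ∝ μᵣN²A/R.
L₂/L₁ = (4)^-1 × (1.5)^2 × (2.5) = 1.41.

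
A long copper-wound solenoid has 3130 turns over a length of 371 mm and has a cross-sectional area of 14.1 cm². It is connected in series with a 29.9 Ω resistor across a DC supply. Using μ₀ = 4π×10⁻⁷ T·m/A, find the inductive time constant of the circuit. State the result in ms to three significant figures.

A = 14.1 cm² = 1.410×10^-3 m².
L = μ₀N²A/ℓ = (4π×10⁻⁷)(3130)²(1.410×10^-3)/(0.371) = 4.679×10^-2 H.
τ = L/R = (4.679×10^-2)/(29.9) = 1.5648×10^-3 s.

τ ≈ 1.56 ms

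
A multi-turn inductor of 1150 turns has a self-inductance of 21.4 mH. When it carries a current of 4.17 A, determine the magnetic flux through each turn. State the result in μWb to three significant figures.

Φ_B ≈ 77.6 μWb

From L = NΦ_B/I, the flux per turn is Φ_B = LI/N.
Φ_B = (2.140×10^-2 H)(4.17 A)/1150 = 7.760×10^-5 Wb.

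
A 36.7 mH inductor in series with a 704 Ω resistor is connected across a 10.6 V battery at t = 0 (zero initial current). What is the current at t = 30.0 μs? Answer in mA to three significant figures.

τ = L/R = 3.670×10^-2/704 = 5.213×10^-5 s; final current I_∞ = ε/R = 10.6/704 = 1.506×10^-2 A.
I(t) = I_∞(1 − e^(−t/τ)) with t/τ = 0.575.
I = (1.506×10^-2)(1 − e^(−0.575)) = 6.588×10^-3 A.

I ≈ 6.59 mA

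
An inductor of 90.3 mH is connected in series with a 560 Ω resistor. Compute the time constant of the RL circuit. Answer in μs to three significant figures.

τ ≈ 161 μs

τ = L/R = (9.030×10^-2 H)/(560 Ω) = 1.612×10^-4 s.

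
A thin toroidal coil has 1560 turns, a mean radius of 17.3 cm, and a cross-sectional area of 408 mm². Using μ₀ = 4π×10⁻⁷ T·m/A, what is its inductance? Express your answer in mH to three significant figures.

For a thin toroid, L = μ₀N²A/(2πR).
L = (4π×10⁻⁷)(1560)²(4.080×10^-4) / (2π×0.173 m) = 1.148×10^-3 H.

L ≈ 1.15 mH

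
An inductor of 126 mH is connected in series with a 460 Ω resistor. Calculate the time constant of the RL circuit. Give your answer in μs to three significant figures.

τ = L/R = (0.126 H)/(460 Ω) = 2.739×10^-4 s.

τ ≈ 274 μs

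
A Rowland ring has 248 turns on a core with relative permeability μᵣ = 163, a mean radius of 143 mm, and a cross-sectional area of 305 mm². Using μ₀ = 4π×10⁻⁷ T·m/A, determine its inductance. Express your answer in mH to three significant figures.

L ≈ 4.28 mH

For a thin toroid, L = μ₀μᵣN²A/(2πR).
L = (4π×10⁻⁷)(163)(248)²(3.050×10^-4) / (2π×0.143 m) = 4.276×10^-3 H.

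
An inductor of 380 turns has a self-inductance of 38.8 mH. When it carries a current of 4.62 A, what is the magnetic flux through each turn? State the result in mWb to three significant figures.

Φ_B ≈ 0.472 mWb

From L = NΦ_B/I, the flux per turn is Φ_B = LI/N.
Φ_B = (3.880×10^-2 H)(4.62 A)/380 = 4.717×10^-4 Wb.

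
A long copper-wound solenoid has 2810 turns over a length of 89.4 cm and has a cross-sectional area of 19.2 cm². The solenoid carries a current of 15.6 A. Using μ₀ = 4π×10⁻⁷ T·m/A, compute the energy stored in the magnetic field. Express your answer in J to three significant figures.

A = 19.2 cm² = 1.920×10^-3 m².
L = μ₀N²A/ℓ = (4π×10⁻⁷)(2810)²(1.920×10^-3)/(0.894) = 2.131×10^-2 H.
U = ½LI² = ½(2.131×10^-2)(15.6)² = 2.593 J.

U ≈ 2.59 J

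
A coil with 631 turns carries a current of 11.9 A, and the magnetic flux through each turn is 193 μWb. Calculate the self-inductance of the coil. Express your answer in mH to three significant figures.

Self-inductance is defined by L = NΦ_B/I (flux linkage over current).
L = (631)(1.930×10^-4 Wb)/(11.9 A) = 1.023×10^-2 H.

L ≈ 10.2 mH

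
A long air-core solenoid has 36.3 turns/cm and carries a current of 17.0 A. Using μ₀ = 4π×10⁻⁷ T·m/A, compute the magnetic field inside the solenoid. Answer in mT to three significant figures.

B ≈ 77.5 mT

Inside a long solenoid, B = μ₀nI.
B = (4π×10⁻⁷)(3.630×10^3 m⁻¹)(17.0 A) = 7.7547×10^-2 T.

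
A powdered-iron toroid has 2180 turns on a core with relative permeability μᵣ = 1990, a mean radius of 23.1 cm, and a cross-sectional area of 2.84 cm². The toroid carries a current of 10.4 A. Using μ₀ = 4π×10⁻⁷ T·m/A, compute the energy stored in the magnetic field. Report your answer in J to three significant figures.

L = μ₀μᵣN²A/(2πR) = (4π×10⁻⁷)(1990)(2180)²(2.840×10^-4)/(2π×0.231) = 2.325 H.
U = ½LI² = ½(2.325)(10.4)² = 125.8 J.

U ≈ 126 J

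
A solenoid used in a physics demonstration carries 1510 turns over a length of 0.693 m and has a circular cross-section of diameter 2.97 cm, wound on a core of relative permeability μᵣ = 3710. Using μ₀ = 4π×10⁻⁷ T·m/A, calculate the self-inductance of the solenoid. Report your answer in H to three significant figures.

L ≈ 10.6 H

A = π(d/2)² = π(1.485×10^-2 m)² = 6.928×10^-4 m².
For a long solenoid, L = μ₀μᵣN²A/ℓ.
L = (4π×10⁻⁷)(3710)(1510)²(6.928×10^-4)/(0.693 m) = 10.63 H.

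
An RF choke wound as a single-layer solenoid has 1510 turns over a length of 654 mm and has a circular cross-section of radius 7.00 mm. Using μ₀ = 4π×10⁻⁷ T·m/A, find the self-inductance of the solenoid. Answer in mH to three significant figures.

L ≈ 0.674 mH

A = πr² = π(7.000×10^-3 m)² = 1.539×10^-4 m².
For a long solenoid, L = μ₀N²A/ℓ.
L = (4π×10⁻⁷)(1510)²(1.539×10^-4)/(0.654 m) = 6.744×10^-4 H.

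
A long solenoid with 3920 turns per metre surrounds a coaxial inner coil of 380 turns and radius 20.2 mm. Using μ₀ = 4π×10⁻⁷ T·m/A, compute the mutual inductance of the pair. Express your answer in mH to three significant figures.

M ≈ 2.40 mH

The outer solenoid produces a uniform field B₁ = μ₀n₁I₁ across the inner coil,
so the flux linkage is N₂Φ = N₂B₁A₂ = μ₀n₁N₂A₂·I₁, giving M = μ₀n₁N₂A₂.
A₂ = πr² = π(2.020×10^-2 m)² = 1.282×10^-3 m².
M = (4π×10⁻⁷)(3920)(380)(1.282×10^-3) = 2.400×10^-3 H.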